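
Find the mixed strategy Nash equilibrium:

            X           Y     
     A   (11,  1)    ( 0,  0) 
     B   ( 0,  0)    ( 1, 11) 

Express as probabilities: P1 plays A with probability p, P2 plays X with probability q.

p = 0.9167, q = 0.0833

Work:
Find probabilities that make opponent indifferent:
P2 chooses q to make P1 indifferent between A and B
P1 chooses p to make P2 indifferent between X and Y
Mixed NE: P1 plays (A: 0.9167, B: 0.0833), P2 plays (X: 0.0833, Y: 0.9167)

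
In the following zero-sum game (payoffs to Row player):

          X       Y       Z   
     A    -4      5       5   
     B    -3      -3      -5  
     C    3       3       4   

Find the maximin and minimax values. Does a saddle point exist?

Maximin = 3, Minimax = 3, Saddle: True

Work:
Row minimums: [-4, -5, 3] → maximin = 3
Column maximums: [3, 5, 5] → minimax = 3
Saddle point exists! Game value = 3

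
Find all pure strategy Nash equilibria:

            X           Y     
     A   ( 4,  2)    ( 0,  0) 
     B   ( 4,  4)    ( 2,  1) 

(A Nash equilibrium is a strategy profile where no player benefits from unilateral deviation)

Nash equilibrium: (A, X), (B, X)

Work:
Best responses:
  P1 vs X: payoffs [4, 4] → best response A/B (payoff 4)
  P1 vs Y: payoffs [0, 2] → best response B (payoff 2)
  P2 vs A: payoffs [2, 0] → best response X (payoff 2)
  P2 vs B: payoffs [4, 1] → best response X (payoff 4)
Mutual best responses: (A,X), (B,X) → Nash equilibria.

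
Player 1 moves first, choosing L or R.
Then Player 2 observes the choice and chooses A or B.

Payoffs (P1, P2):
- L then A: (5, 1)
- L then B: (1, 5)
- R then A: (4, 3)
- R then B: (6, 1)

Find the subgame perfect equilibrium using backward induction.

P1 plays R, P2 plays B after L and A after R; Payoff (4, 3)

Work:
Backward induction:
After L: P2 chooses B → P1 gets 1
After R: P2 chooses A → P1 gets 4
P1 chooses R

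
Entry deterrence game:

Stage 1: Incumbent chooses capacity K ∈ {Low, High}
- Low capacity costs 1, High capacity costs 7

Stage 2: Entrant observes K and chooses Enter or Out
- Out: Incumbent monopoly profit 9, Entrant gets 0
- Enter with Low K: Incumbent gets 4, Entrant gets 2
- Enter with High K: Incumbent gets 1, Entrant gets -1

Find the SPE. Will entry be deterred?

SPE: (Low, Enter|Low, Out|High); Entry not deterred. Incumbent net profit = 3, Entrant gets 2

Work:
After Low K: Entrant enters (2 > 0)
After High K: Entrant stays out (-1 < 0)
Incumbent: Low → 4−1=3, High → 9−7=2
Incumbent chooses Low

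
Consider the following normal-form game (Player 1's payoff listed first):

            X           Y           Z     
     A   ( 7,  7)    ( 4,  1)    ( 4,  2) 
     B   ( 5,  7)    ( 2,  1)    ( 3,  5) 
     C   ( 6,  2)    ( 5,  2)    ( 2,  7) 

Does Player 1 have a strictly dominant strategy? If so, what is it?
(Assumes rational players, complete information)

No strictly dominant strategy exists for Player 1

Work:
A strategy strictly dominates another if it gives a strictly higher payoff against every opponent action. Compare each pair of P1's strategies column-by-column:
  A vs B: [7 vs 5, 4 vs 2, 4 vs 3] → A strictly dominates B
  A vs C: [7 vs 6, 4 vs 5, 4 vs 2] → A does not strictly dominate C (column Y: 4 ≤ 5)
  B vs A: [5 vs 7, 2 vs 4, 3 vs 4] → B does not strictly dominate A (column X: 5 ≤ 7)
  B vs C: [5 vs 6, 2 vs 5, 3 vs 2] → B does not strictly dominate C (column X: 5 ≤ 6)
  C vs A: [6 vs 7, 5 vs 4, 2 vs 4] → C does not strictly dominate A (column X: 6 ≤ 7)
  C vs B: [6 vs 5, 5 vs 2, 2 vs 3] → C does not strictly dominate B (column Z: 2 ≤ 3)
No single strategy strictly dominates all others → no strictly dominant strategy.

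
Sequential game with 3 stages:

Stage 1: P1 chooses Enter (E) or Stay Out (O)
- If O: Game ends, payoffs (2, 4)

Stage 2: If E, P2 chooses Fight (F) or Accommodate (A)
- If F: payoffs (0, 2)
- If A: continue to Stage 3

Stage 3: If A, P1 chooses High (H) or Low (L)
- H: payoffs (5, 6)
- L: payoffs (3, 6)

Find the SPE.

SPE: (E, A, H); Outcome (5, 6)

Work:
Stage 3: P1 chooses H (5 vs 3)
Stage 2: P2: F->2, A->6 (anticipating H). Choose A
Stage 1: P1: O->2, E->5 (anticipating A, H). Choose E
SPE path: E -> A -> H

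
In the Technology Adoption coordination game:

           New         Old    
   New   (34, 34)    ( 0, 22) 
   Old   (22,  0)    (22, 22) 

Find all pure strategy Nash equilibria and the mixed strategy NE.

Pure NE: (New, New) and (Old, Old); Mixed NE: p = 0.6471, q = 0.6471

Work:
Check pure NE:
(New, New): (34, 34) - no unilateral deviation beneficial
(Old, Old): (22, 22) - no unilateral deviation beneficial
Mixed NE: P1 plays New with p = 0.6471, P2 plays New with q = 0.6471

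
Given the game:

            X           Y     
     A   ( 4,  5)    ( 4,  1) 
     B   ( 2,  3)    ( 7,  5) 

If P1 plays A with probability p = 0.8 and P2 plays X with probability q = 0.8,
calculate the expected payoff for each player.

E[P1] = 3.8, E[P2] = 4.04

Work:
E[P1] = p·q·π₁(A,X) + p·(1-q)·π₁(A,Y) + (1-p)·q·π₁(B,X) + (1-p)·(1-q)·π₁(B,Y)
= 0.8·0.8·4 + 0.8·0.2·4 + 0.2·0.8·2 + 0.2·0.2·7
= 3.8

E[P2] = 4.04 (similar calculation)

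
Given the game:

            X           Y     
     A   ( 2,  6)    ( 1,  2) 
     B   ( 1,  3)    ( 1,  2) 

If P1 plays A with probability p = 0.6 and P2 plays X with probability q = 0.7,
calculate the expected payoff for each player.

E[P1] = 1.42, E[P2] = 3.96

Work:
E[P1] = p·q·π₁(A,X) + p·(1-q)·π₁(A,Y) + (1-p)·q·π₁(B,X) + (1-p)·(1-q)·π₁(B,Y)
= 0.6·0.7·2 + 0.6·0.3·1 + 0.4·0.7·1 + 0.4·0.3·1
= 1.42

E[P2] = 3.96 (similar calculation)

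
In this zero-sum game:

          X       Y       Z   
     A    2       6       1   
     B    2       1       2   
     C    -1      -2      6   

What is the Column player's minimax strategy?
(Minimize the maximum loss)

Column should play X, value = 2

Work:
Column player minimizes Row's maximum payoff:
Column X: max payoff to Row = 2
Column Y: max payoff to Row = 6
Column Z: max payoff to Row = 6
Minimum is 2, achieved by column X.
Minimax strategy: X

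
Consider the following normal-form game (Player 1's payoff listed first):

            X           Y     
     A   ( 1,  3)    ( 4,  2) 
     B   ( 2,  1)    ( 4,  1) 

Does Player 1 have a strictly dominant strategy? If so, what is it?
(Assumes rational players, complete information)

No strictly dominant strategy exists for Player 1

Work:
A strategy strictly dominates another if it gives a strictly higher payoff against every opponent action. Compare each pair of P1's strategies column-by-column:
  A vs B: [1 vs 2, 4 vs 4] → A does not strictly dominate B (column X: 1 ≤ 2)
  B vs A: [2 vs 1, 4 vs 4] → B does not strictly dominate A (column Y: 4 ≤ 4)
No single strategy strictly dominates all others → no strictly dominant strategy.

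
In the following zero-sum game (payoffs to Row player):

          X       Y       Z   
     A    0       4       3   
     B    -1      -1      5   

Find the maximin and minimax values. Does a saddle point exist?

Maximin = 0, Minimax = 0, Saddle: True

Work:
Row minimums: [0, -1] → maximin = 0
Column maximums: [0, 4, 5] → minimax = 0
Saddle point exists! Game value = 0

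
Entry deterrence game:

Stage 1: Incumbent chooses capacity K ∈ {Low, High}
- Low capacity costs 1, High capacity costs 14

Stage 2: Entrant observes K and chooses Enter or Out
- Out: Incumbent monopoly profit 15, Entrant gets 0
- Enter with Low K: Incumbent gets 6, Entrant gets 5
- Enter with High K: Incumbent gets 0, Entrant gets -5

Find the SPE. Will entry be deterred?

SPE: (Low, Enter|Low, Out|High); Entry not deterred. Incumbent net profit = 5, Entrant gets 5

Work:
After Low K: Entrant enters (5 > 0)
After High K: Entrant stays out (-5 < 0)
Incumbent: Low → 6−1=5, High → 15−14=1
Incumbent chooses Low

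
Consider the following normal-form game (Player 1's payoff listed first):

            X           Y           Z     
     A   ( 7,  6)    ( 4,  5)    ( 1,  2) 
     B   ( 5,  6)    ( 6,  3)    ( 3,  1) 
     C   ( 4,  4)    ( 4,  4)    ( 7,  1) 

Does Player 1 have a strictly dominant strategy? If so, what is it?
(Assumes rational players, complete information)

No strictly dominant strategy exists for Player 1

Work:
A strategy strictly dominates another if it gives a strictly higher payoff against every opponent action. Compare each pair of P1's strategies column-by-column:
  A vs B: [7 vs 5, 4 vs 6, 1 vs 3] → A does not strictly dominate B (column Y: 4 ≤ 6)
  A vs C: [7 vs 4, 4 vs 4, 1 vs 7] → A does not strictly dominate C (column Y: 4 ≤ 4)
  B vs A: [5 vs 7, 6 vs 4, 3 vs 1] → B does not strictly dominate A (column X: 5 ≤ 7)
  B vs C: [5 vs 4, 6 vs 4, 3 vs 7] → B does not strictly dominate C (column Z: 3 ≤ 7)
  C vs A: [4 vs 7, 4 vs 4, 7 vs 1] → C does not strictly dominate A (column X: 4 ≤ 7)
  C vs B: [4 vs 5, 4 vs 6, 7 vs 3] → C does not strictly dominate B (column X: 4 ≤ 5)
No single strategy strictly dominates all others → no strictly dominant strategy.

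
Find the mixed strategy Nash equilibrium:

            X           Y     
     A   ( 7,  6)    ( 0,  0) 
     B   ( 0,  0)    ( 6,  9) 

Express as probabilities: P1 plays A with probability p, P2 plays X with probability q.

p = 0.6, q = 0.4615

Work:
Find probabilities that make opponent indifferent:
P2 chooses q to make P1 indifferent between A and B
P1 chooses p to make P2 indifferent between X and Y
Mixed NE: P1 plays (A: 0.6, B: 0.4), P2 plays (X: 0.4615, Y: 0.5385)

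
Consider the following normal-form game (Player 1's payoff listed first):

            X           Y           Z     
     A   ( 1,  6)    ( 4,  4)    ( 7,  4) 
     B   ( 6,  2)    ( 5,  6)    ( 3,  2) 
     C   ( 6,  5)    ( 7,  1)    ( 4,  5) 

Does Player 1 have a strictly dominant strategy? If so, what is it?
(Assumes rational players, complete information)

No strictly dominant strategy exists for Player 1

Work:
A strategy strictly dominates another if it gives a strictly higher payoff against every opponent action. Compare each pair of P1's strategies column-by-column:
  A vs B: [1 vs 6, 4 vs 5, 7 vs 3] → A does not strictly dominate B (column X: 1 ≤ 6)
  A vs C: [1 vs 6, 4 vs 7, 7 vs 4] → A does not strictly dominate C (column X: 1 ≤ 6)
  B vs A: [6 vs 1, 5 vs 4, 3 vs 7] → B does not strictly dominate A (column Z: 3 ≤ 7)
  B vs C: [6 vs 6, 5 vs 7, 3 vs 4] → B does not strictly dominate C (column X: 6 ≤ 6)
  C vs A: [6 vs 1, 7 vs 4, 4 vs 7] → C does not strictly dominate A (column Z: 4 ≤ 7)
  C vs B: [6 vs 6, 7 vs 5, 4 vs 3] → C does not strictly dominate B (column X: 6 ≤ 6)
No single strategy strictly dominates all others → no strictly dominant strategy.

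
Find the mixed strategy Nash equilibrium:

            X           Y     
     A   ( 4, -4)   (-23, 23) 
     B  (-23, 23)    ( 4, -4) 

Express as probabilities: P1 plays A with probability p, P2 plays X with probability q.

p = 0.5, q = 0.5

Work:
Find probabilities that make opponent indifferent:
P2 chooses q to make P1 indifferent between A and B
P1 chooses p to make P2 indifferent between X and Y
Mixed NE: P1 plays (A: 0.5, B: 0.5), P2 plays (X: 0.5, Y: 0.5)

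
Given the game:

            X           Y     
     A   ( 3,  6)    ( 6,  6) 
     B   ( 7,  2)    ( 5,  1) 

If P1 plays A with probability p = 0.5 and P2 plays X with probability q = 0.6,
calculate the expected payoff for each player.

E[P1] = 5.2, E[P2] = 3.8

Work:
E[P1] = p·q·π₁(A,X) + p·(1-q)·π₁(A,Y) + (1-p)·q·π₁(B,X) + (1-p)·(1-q)·π₁(B,Y)
= 0.5·0.6·3 + 0.5·0.4·6 + 0.5·0.6·7 + 0.5·0.4·5
= 5.2

E[P2] = 3.8 (similar calculation)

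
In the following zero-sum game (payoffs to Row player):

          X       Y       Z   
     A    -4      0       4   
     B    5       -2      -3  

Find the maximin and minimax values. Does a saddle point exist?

Maximin = -3, Minimax = 0, Saddle: False

Work:
Row minimums: [-4, -3] → maximin = -3
Column maximums: [5, 0, 4] → minimax = 0
No saddle point (maximin ≠ minimax). Mixed strategy needed.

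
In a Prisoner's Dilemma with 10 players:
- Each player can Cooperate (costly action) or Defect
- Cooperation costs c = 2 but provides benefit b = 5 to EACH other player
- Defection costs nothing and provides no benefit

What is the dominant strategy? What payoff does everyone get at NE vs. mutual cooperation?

Dominant: Defect; NE payoff = 0; Coop payoff = 43

Work:
Defect dominates (saves cost c = 2, benefit to others is external)
NE: All defect → everyone gets 0
If all cooperate: each receives (9)×5 - 2 = 43
Social dilemma: 43 > 0 but NE gives 0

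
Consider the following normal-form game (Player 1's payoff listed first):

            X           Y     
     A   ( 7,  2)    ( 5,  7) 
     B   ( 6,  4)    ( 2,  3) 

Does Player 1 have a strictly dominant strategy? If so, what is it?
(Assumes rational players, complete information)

Yes, Player 1's strictly dominant strategy is A

Work:
A strategy strictly dominates another if it gives a strictly higher payoff against every opponent action. Compare each pair of P1's strategies column-by-column:
  A vs B: [7 vs 6, 5 vs 2] → A strictly dominates B
  B vs A: [6 vs 7, 2 vs 5] → B does not strictly dominate A (column X: 6 ≤ 7)
A strictly dominates every other strategy → strictly dominant.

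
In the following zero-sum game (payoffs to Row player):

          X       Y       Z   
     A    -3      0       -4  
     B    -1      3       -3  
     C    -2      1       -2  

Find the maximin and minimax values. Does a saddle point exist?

Maximin = -2, Minimax = -2, Saddle: True

Work:
Row minimums: [-4, -3, -2] → maximin = -2
Column maximums: [-1, 3, -2] → minimax = -2
Saddle point exists! Game value = -2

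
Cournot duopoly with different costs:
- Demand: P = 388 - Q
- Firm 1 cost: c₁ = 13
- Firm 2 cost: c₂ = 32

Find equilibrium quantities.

q₁* = 131.33, q₂* = 112.33

Work:
Reaction: q₁ = (388 - 13 - q₂)/2
Reaction: q₂ = (388 - 32 - q₁)/2
Solve simultaneously:
q₁* = (388 - 2×13 + 32)/3 = 131.33
q₂* = (388 - 2×32 + 13)/3 = 112.33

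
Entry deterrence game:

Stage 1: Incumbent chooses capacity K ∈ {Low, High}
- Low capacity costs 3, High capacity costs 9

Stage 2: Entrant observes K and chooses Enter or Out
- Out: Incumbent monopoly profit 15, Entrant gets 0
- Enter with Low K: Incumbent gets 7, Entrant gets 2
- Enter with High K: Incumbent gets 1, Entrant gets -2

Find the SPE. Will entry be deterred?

SPE: (High, Enter|Low, Out|High); Entry deterred. Incumbent net profit = 6

Work:
After Low K: Entrant enters (2 > 0)
After High K: Entrant stays out (-2 < 0)
Incumbent: Low → 7−3=4, High → 15−9=6
Incumbent chooses High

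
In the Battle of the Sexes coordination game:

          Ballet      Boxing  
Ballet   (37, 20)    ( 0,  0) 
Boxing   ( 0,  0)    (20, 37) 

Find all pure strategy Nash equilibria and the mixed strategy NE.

Pure NE: (Ballet, Ballet) and (Boxing, Boxing); Mixed NE: p = 0.6491, q = 0.3509

Work:
Check pure NE:
(Ballet, Ballet): (37, 20) - no unilateral deviation beneficial
(Boxing, Boxing): (20, 37) - no unilateral deviation beneficial
Mixed NE: P1 plays Ballet with p = 0.6491, P2 plays Ballet with q = 0.3509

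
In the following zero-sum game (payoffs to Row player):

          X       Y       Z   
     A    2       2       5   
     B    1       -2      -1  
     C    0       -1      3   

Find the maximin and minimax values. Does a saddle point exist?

Maximin = 2, Minimax = 2, Saddle: True

Work:
Row minimums: [2, -2, -1] → maximin = 2
Column maximums: [2, 2, 5] → minimax = 2
Saddle point exists! Game value = 2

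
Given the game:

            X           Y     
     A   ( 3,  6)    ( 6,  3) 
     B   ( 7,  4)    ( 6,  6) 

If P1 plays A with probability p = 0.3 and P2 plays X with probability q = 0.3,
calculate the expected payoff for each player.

E[P1] = 5.94, E[P2] = 4.95

Work:
E[P1] = p·q·π₁(A,X) + p·(1-q)·π₁(A,Y) + (1-p)·q·π₁(B,X) + (1-p)·(1-q)·π₁(B,Y)
= 0.3·0.3·3 + 0.3·0.7·6 + 0.7·0.3·7 + 0.7·0.7·6
= 5.94

E[P2] = 4.95 (similar calculation)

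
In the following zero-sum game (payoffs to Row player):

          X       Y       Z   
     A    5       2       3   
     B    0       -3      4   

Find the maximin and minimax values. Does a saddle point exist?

Maximin = 2, Minimax = 2, Saddle: True

Work:
Row minimums: [2, -3] → maximin = 2
Column maximums: [5, 2, 4] → minimax = 2
Saddle point exists! Game value = 2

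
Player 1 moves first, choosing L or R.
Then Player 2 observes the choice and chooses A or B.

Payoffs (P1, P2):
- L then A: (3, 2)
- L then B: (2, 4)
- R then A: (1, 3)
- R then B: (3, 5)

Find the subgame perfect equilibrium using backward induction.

P1 plays R, P2 plays B after L and B after R; Payoff (3, 5)

Work:
Backward induction:
After L: P2 chooses B → P1 gets 2
After R: P2 chooses B → P1 gets 3
P1 chooses R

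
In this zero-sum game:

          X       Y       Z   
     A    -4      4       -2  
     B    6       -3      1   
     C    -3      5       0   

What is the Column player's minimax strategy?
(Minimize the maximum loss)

Column should play Z, value = 1

Work:
Column player minimizes Row's maximum payoff:
Column X: max payoff to Row = 6
Column Y: max payoff to Row = 5
Column Z: max payoff to Row = 1
Minimum is 1, achieved by column Z.
Minimax strategy: Z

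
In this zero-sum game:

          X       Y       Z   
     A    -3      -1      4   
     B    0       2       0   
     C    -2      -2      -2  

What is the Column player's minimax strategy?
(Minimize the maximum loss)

Column should play X, value = 0

Work:
Column player minimizes Row's maximum payoff:
Column X: max payoff to Row = 0
Column Y: max payoff to Row = 2
Column Z: max payoff to Row = 4
Minimum is 0, achieved by column X.
Minimax strategy: X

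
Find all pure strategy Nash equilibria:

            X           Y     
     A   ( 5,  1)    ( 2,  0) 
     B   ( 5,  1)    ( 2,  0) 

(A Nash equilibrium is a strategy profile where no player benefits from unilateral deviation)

Nash equilibrium: (A, X), (B, X)

Work:
Best responses:
  P1 vs X: payoffs [5, 5] → best response A/B (payoff 5)
  P1 vs Y: payoffs [2, 2] → best response A/B (payoff 2)
  P2 vs A: payoffs [1, 0] → best response X (payoff 1)
  P2 vs B: payoffs [1, 0] → best response X (payoff 1)
Mutual best responses: (A,X), (B,X) → Nash equilibria.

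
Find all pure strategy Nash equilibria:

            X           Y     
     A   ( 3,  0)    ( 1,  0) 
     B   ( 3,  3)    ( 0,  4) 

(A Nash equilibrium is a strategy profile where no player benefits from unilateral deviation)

Nash equilibrium: (A, X), (A, Y)

Work:
Best responses:
  P1 vs X: payoffs [3, 3] → best response A/B (payoff 3)
  P1 vs Y: payoffs [1, 0] → best response A (payoff 1)
  P2 vs A: payoffs [0, 0] → best response X/Y (payoff 0)
  P2 vs B: payoffs [3, 4] → best response Y (payoff 4)
Mutual best responses: (A,X), (A,Y) → Nash equilibria.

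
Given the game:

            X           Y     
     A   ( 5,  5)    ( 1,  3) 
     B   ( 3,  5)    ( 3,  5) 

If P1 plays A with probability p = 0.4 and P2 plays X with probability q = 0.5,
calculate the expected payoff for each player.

E[P1] = 3.0, E[P2] = 4.6

Work:
E[P1] = p·q·π₁(A,X) + p·(1-q)·π₁(A,Y) + (1-p)·q·π₁(B,X) + (1-p)·(1-q)·π₁(B,Y)
= 0.4·0.5·5 + 0.4·0.5·1 + 0.6·0.5·3 + 0.6·0.5·3
= 3.0

E[P2] = 4.6 (similar calculation)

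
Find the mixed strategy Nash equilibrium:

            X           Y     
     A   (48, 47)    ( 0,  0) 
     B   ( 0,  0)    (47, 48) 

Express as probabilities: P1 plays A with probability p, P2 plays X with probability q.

p = 0.5053, q = 0.4947

Work:
Find probabilities that make opponent indifferent:
P2 chooses q to make P1 indifferent between A and B
P1 chooses p to make P2 indifferent between X and Y
Mixed NE: P1 plays (A: 0.5053, B: 0.4947), P2 plays (X: 0.4947, Y: 0.5053)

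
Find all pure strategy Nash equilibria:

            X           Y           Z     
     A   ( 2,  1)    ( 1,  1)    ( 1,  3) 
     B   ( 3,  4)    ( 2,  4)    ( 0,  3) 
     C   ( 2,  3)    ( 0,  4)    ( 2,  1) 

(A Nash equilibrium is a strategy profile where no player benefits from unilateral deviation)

Nash equilibrium: (B, X), (B, Y)

Work:
Best responses:
  P1 vs X: payoffs [2, 3, 2] → best response B (payoff 3)
  P1 vs Y: payoffs [1, 2, 0] → best response B (payoff 2)
  P1 vs Z: payoffs [1, 0, 2] → best response C (payoff 2)
  P2 vs A: payoffs [1, 1, 3] → best response Z (payoff 3)
  P2 vs B: payoffs [4, 4, 3] → best response X/Y (payoff 4)
  P2 vs C: payoffs [3, 4, 1] → best response Y (payoff 4)
Mutual best responses: (B,X), (B,Y) → Nash equilibria.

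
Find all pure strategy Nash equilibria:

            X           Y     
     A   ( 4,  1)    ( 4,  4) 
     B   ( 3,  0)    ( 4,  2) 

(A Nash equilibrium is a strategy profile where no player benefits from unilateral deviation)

Nash equilibrium: (A, Y), (B, Y)

Work:
Best responses:
  P1 vs X: payoffs [4, 3] → best response A (payoff 4)
  P1 vs Y: payoffs [4, 4] → best response A/B (payoff 4)
  P2 vs A: payoffs [1, 4] → best response Y (payoff 4)
  P2 vs B: payoffs [0, 2] → best response Y (payoff 2)
Mutual best responses: (A,Y), (B,Y) → Nash equilibria.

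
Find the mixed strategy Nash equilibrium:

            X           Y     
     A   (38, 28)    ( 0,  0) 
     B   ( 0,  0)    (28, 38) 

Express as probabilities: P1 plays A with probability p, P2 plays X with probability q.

p = 0.5758, q = 0.4242

Work:
Find probabilities that make opponent indifferent:
P2 chooses q to make P1 indifferent between A and B
P1 chooses p to make P2 indifferent between X and Y
Mixed NE: P1 plays (A: 0.5758, B: 0.4242), P2 plays (X: 0.4242, Y: 0.5758)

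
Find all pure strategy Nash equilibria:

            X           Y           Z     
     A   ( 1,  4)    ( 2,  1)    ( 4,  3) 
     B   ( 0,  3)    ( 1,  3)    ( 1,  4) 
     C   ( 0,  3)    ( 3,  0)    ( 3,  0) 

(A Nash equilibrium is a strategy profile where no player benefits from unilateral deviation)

Nash equilibrium: (A, X)

Work:
Best responses:
  P1 vs X: payoffs [1, 0, 0] → best response A (payoff 1)
  P1 vs Y: payoffs [2, 1, 3] → best response C (payoff 3)
  P1 vs Z: payoffs [4, 1, 3] → best response A (payoff 4)
  P2 vs A: payoffs [4, 1, 3] → best response X (payoff 4)
  P2 vs B: payoffs [3, 3, 4] → best response Z (payoff 4)
  P2 vs C: payoffs [3, 0, 0] → best response X (payoff 3)
Mutual best responses: (A,X) → Nash equilibria.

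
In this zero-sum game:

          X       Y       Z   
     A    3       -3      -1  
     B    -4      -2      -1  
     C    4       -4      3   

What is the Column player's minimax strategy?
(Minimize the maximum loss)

Column should play Y, value = -2

Work:
Column player minimizes Row's maximum payoff:
Column X: max payoff to Row = 4
Column Y: max payoff to Row = -2
Column Z: max payoff to Row = 3
Minimum is -2, achieved by column Y.
Minimax strategy: Y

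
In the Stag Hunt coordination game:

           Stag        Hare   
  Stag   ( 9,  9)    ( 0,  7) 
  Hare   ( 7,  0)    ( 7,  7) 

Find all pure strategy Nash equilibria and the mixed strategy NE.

Pure NE: (Stag, Stag) and (Hare, Hare); Mixed NE: p = 0.7778, q = 0.7778

Work:
Check pure NE:
(Stag, Stag): (9, 9) - no unilateral deviation beneficial
(Hare, Hare): (7, 7) - no unilateral deviation beneficial
Mixed NE: P1 plays Stag with p = 0.7778, P2 plays Stag with q = 0.7778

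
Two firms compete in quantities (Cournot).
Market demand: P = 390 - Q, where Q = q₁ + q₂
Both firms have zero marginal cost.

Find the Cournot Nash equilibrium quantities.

q₁* = q₂* = 130.0; P* = 130.0

Work:
Profit: π_i = P·q_i = (a - q_i - q_j)·q_i
FOC: ∂π_i/∂q_i = a - 2q_i - q_j = 0
Reaction function: q_i = (390 - q_j)/2
Symmetry: q* = 390/3 = 130.0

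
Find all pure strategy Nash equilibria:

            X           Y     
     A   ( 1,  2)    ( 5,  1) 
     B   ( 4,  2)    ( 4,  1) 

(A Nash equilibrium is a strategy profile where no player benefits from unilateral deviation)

Nash equilibrium: (B, X)

Work:
Best responses:
  P1 vs X: payoffs [1, 4] → best response B (payoff 4)
  P1 vs Y: payoffs [5, 4] → best response A (payoff 5)
  P2 vs A: payoffs [2, 1] → best response X (payoff 2)
  P2 vs B: payoffs [2, 1] → best response X (payoff 2)
Mutual best responses: (B,X) → Nash equilibria.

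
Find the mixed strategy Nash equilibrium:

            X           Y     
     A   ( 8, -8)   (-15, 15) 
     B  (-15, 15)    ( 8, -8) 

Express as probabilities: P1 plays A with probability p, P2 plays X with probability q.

p = 0.5, q = 0.5

Work:
Find probabilities that make opponent indifferent:
P2 chooses q to make P1 indifferent between A and B
P1 chooses p to make P2 indifferent between X and Y
Mixed NE: P1 plays (A: 0.5, B: 0.5), P2 plays (X: 0.5, Y: 0.5)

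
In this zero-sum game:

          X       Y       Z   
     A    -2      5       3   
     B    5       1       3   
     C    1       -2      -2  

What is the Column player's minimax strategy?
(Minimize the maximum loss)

Column should play Z, value = 3

Work:
Column player minimizes Row's maximum payoff:
Column X: max payoff to Row = 5
Column Y: max payoff to Row = 5
Column Z: max payoff to Row = 3
Minimum is 3, achieved by column Z.
Minimax strategy: Z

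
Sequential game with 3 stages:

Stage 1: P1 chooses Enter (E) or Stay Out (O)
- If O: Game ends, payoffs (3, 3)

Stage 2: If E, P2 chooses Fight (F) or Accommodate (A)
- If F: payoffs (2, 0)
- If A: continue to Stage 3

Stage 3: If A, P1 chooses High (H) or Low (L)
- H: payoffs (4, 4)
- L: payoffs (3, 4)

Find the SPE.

SPE: (E, A, H); Outcome (4, 4)

Work:
Stage 3: P1 chooses H (4 vs 3)
Stage 2: P2: F->0, A->4 (anticipating H). Choose A
Stage 1: P1: O->3, E->4 (anticipating A, H). Choose E
SPE path: E -> A -> H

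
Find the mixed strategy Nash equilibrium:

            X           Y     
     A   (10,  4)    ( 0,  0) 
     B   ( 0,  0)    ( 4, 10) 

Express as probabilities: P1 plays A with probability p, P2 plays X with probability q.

p = 0.7143, q = 0.2857

Work:
Find probabilities that make opponent indifferent:
P2 chooses q to make P1 indifferent between A and B
P1 chooses p to make P2 indifferent between X and Y
Mixed NE: P1 plays (A: 0.7143, B: 0.2857), P2 plays (X: 0.2857, Y: 0.7143)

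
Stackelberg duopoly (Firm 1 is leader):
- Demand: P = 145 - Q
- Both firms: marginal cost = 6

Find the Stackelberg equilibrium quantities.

q₁* (leader) = 69.5, q₂* (follower) = 34.75

Work:
Follower's reaction: q₂ = (a - c - q₁)/2
Leader substitutes: π₁ = q₁·(a - q₁ - (a-c-q₁)/2 - c)
FOC: q₁* = (145 - 6)/2 = 69.50
Then: q₂* = (145 - 6 - 69.5)/2 = 34.75
Leader has first-mover advantage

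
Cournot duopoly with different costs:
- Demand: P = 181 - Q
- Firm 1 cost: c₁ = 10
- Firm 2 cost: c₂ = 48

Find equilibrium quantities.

q₁* = 69.67, q₂* = 31.67

Work:
Reaction: q₁ = (181 - 10 - q₂)/2
Reaction: q₂ = (181 - 48 - q₁)/2
Solve simultaneously:
q₁* = (181 - 2×10 + 48)/3 = 69.67
q₂* = (181 - 2×48 + 10)/3 = 31.67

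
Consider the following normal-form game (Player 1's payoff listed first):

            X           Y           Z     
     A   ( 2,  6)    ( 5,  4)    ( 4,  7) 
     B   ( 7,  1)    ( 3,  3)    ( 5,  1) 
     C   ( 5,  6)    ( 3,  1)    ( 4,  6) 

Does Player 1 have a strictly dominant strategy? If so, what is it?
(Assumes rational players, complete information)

No strictly dominant strategy exists for Player 1

Work:
A strategy strictly dominates another if it gives a strictly higher payoff against every opponent action. Compare each pair of P1's strategies column-by-column:
  A vs B: [2 vs 7, 5 vs 3, 4 vs 5] → A does not strictly dominate B (column X: 2 ≤ 7)
  A vs C: [2 vs 5, 5 vs 3, 4 vs 4] → A does not strictly dominate C (column X: 2 ≤ 5)
  B vs A: [7 vs 2, 3 vs 5, 5 vs 4] → B does not strictly dominate A (column Y: 3 ≤ 5)
  B vs C: [7 vs 5, 3 vs 3, 5 vs 4] → B does not strictly dominate C (column Y: 3 ≤ 3)
  C vs A: [5 vs 2, 3 vs 5, 4 vs 4] → C does not strictly dominate A (column Y: 3 ≤ 5)
  C vs B: [5 vs 7, 3 vs 3, 4 vs 5] → C does not strictly dominate B (column X: 5 ≤ 7)
No single strategy strictly dominates all others → no strictly dominant strategy.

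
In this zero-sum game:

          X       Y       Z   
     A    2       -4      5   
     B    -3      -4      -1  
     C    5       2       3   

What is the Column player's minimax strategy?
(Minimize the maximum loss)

Column should play Y, value = 2

Work:
Column player minimizes Row's maximum payoff:
Column X: max payoff to Row = 5
Column Y: max payoff to Row = 2
Column Z: max payoff to Row = 5
Minimum is 2, achieved by column Y.
Minimax strategy: Y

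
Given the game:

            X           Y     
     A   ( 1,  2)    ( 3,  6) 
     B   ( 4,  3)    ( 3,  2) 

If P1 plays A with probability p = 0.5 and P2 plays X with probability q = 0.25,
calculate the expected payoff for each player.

E[P1] = 2.875, E[P2] = 3.625

Work:
E[P1] = p·q·π₁(A,X) + p·(1-q)·π₁(A,Y) + (1-p)·q·π₁(B,X) + (1-p)·(1-q)·π₁(B,Y)
= 0.5·0.25·1 + 0.5·0.75·3 + 0.5·0.25·4 + 0.5·0.75·3
= 2.875

E[P2] = 3.625 (similar calculation)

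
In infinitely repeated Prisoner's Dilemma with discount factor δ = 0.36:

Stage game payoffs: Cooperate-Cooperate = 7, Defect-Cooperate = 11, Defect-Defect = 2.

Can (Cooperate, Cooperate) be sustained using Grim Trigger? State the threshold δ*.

δ* = 0.4444; since δ = 0.36 < 0.4444, cooperation cannot be sustained

Work:
For Grim Trigger:
Cooperate forever: 7/(1-δ)
Defect then punished: 11 + 2·δ/(1-δ)
Need: 7/(1-δ) ≥ 11 + 2·δ/(1-δ)
Solving: δ ≥ (T-R)/(T-P) = (11-7)/(11-2) = 0.4444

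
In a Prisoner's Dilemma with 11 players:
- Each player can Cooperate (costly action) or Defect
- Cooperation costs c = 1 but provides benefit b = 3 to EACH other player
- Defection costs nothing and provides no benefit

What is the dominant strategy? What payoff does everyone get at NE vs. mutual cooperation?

Dominant: Defect; NE payoff = 0; Coop payoff = 29

Work:
Defect dominates (saves cost c = 1, benefit to others is external)
NE: All defect → everyone gets 0
If all cooperate: each receives (10)×3 - 1 = 29
Social dilemma: 29 > 0 but NE gives 0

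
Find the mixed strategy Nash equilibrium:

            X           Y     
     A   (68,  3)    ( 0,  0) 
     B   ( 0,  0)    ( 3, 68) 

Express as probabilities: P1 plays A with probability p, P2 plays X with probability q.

p = 0.9577, q = 0.0423

Work:
Find probabilities that make opponent indifferent:
P2 chooses q to make P1 indifferent between A and B
P1 chooses p to make P2 indifferent between X and Y
Mixed NE: P1 plays (A: 0.9577, B: 0.0423), P2 plays (X: 0.0423, Y: 0.9577)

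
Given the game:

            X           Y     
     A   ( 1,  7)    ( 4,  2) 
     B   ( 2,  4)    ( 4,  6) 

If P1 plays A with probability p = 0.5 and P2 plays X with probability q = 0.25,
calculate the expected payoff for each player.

E[P1] = 3.375, E[P2] = 4.375

Work:
E[P1] = p·q·π₁(A,X) + p·(1-q)·π₁(A,Y) + (1-p)·q·π₁(B,X) + (1-p)·(1-q)·π₁(B,Y)
= 0.5·0.25·1 + 0.5·0.75·4 + 0.5·0.25·2 + 0.5·0.75·4
= 3.375

E[P2] = 4.375 (similar calculation)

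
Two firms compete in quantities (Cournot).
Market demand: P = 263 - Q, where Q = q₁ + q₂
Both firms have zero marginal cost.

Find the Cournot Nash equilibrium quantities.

q₁* = q₂* = 87.67; P* = 87.67

Work:
Profit: π_i = P·q_i = (a - q_i - q_j)·q_i
FOC: ∂π_i/∂q_i = a - 2q_i - q_j = 0
Reaction function: q_i = (263 - q_j)/2
Symmetry: q* = 263/3 = 87.67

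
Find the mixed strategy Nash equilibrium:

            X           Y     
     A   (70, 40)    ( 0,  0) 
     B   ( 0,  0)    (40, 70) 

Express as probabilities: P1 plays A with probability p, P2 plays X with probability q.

p = 0.6364, q = 0.3636

Work:
Find probabilities that make opponent indifferent:
P2 chooses q to make P1 indifferent between A and B
P1 chooses p to make P2 indifferent between X and Y
Mixed NE: P1 plays (A: 0.6364, B: 0.3636), P2 plays (X: 0.3636, Y: 0.6364)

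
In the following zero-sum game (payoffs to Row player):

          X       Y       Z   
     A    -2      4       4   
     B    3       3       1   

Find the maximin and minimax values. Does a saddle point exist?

Maximin = 1, Minimax = 3, Saddle: False

Work:
Row minimums: [-2, 1] → maximin = 1
Column maximums: [3, 4, 4] → minimax = 3
No saddle point (maximin ≠ minimax). Mixed strategy needed.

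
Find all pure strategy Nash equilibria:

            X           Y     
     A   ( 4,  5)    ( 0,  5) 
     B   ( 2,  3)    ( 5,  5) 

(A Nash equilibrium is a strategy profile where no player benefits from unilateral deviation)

Nash equilibrium: (A, X), (B, Y)

Work:
Best responses:
  P1 vs X: payoffs [4, 2] → best response A (payoff 4)
  P1 vs Y: payoffs [0, 5] → best response B (payoff 5)
  P2 vs A: payoffs [5, 5] → best response X/Y (payoff 5)
  P2 vs B: payoffs [3, 5] → best response Y (payoff 5)
Mutual best responses: (A,X), (B,Y) → Nash equilibria.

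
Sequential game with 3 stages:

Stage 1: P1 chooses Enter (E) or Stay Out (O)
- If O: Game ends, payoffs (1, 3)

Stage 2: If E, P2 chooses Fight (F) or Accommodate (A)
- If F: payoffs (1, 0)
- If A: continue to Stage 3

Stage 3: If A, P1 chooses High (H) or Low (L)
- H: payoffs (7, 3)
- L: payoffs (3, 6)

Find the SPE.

SPE: (E, A, H); Outcome (7, 3)

Work:
Stage 3: P1 chooses H (7 vs 3)
Stage 2: P2: F->0, A->3 (anticipating H). Choose A
Stage 1: P1: O->1, E->7 (anticipating A, H). Choose E
SPE path: E -> A -> H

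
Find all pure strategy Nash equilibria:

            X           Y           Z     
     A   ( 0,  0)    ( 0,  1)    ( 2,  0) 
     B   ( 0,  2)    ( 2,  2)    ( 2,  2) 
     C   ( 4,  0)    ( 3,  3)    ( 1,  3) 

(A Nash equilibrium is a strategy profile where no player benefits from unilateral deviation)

Nash equilibrium: (B, Z), (C, Y)

Work:
Best responses:
  P1 vs X: payoffs [0, 0, 4] → best response C (payoff 4)
  P1 vs Y: payoffs [0, 2, 3] → best response C (payoff 3)
  P1 vs Z: payoffs [2, 2, 1] → best response A/B (payoff 2)
  P2 vs A: payoffs [0, 1, 0] → best response Y (payoff 1)
  P2 vs B: payoffs [2, 2, 2] → best response X/Y/Z (payoff 2)
  P2 vs C: payoffs [0, 3, 3] → best response Y/Z (payoff 3)
Mutual best responses: (B,Z), (C,Y) → Nash equilibria.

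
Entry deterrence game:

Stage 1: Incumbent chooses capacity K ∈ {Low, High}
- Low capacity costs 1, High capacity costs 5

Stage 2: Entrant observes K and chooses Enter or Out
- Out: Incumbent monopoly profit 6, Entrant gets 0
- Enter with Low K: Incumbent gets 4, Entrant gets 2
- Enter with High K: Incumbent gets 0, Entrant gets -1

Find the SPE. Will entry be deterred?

SPE: (Low, Enter|Low, Out|High); Entry not deterred. Incumbent net profit = 3, Entrant gets 2

Work:
After Low K: Entrant enters (2 > 0)
After High K: Entrant stays out (-1 < 0)
Incumbent: Low → 4−1=3, High → 6−5=1
Incumbent chooses Low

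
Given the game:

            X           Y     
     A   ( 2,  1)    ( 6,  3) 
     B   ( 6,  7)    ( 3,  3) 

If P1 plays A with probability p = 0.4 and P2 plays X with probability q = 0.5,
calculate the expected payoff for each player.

E[P1] = 4.3, E[P2] = 3.8

Work:
E[P1] = p·q·π₁(A,X) + p·(1-q)·π₁(A,Y) + (1-p)·q·π₁(B,X) + (1-p)·(1-q)·π₁(B,Y)
= 0.4·0.5·2 + 0.4·0.5·6 + 0.6·0.5·6 + 0.6·0.5·3
= 4.3

E[P2] = 3.8 (similar calculation)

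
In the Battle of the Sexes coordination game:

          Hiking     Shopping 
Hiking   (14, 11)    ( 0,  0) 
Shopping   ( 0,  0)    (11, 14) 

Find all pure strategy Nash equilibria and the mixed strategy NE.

Pure NE: (Hiking, Hiking) and (Shopping, Shopping); Mixed NE: p = 0.56, q = 0.44

Work:
Check pure NE:
(Hiking, Hiking): (14, 11) - no unilateral deviation beneficial
(Shopping, Shopping): (11, 14) - no unilateral deviation beneficial
Mixed NE: P1 plays Hiking with p = 0.56, P2 plays Hiking with q = 0.44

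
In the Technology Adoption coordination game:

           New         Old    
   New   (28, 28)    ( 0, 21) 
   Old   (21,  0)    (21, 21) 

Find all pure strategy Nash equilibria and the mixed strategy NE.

Pure NE: (New, New) and (Old, Old); Mixed NE: p = 0.75, q = 0.75

Work:
Check pure NE:
(New, New): (28, 28) - no unilateral deviation beneficial
(Old, Old): (21, 21) - no unilateral deviation beneficial
Mixed NE: P1 plays New with p = 0.75, P2 plays New with q = 0.75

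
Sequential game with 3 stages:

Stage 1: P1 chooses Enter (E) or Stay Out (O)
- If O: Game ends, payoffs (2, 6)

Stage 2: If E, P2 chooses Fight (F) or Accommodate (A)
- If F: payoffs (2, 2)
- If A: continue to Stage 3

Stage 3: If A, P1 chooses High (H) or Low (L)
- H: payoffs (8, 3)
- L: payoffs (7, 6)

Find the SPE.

SPE: (E, A, H); Outcome (8, 3)

Work:
Stage 3: P1 chooses H (8 vs 7)
Stage 2: P2: F->2, A->3 (anticipating H). Choose A
Stage 1: P1: O->2, E->8 (anticipating A, H). Choose E
SPE path: E -> A -> H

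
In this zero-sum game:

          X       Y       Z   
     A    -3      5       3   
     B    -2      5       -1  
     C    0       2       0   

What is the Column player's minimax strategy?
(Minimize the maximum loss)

Column should play X, value = 0

Work:
Column player minimizes Row's maximum payoff:
Column X: max payoff to Row = 0
Column Y: max payoff to Row = 5
Column Z: max payoff to Row = 3
Minimum is 0, achieved by column X.
Minimax strategy: X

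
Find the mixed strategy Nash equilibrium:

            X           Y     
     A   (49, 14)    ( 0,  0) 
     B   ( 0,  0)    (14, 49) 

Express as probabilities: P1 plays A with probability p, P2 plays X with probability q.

p = 0.7778, q = 0.2222

Work:
Find probabilities that make opponent indifferent:
P2 chooses q to make P1 indifferent between A and B
P1 chooses p to make P2 indifferent between X and Y
Mixed NE: P1 plays (A: 0.7778, B: 0.2222), P2 plays (X: 0.2222, Y: 0.7778)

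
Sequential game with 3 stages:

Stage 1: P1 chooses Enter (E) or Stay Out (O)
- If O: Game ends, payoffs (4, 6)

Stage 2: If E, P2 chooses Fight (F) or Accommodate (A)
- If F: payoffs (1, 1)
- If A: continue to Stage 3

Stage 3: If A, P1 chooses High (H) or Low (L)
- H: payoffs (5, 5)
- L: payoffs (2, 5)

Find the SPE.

SPE: (E, A, H); Outcome (5, 5)

Work:
Stage 3: P1 chooses H (5 vs 2)
Stage 2: P2: F->1, A->5 (anticipating H). Choose A
Stage 1: P1: O->4, E->5 (anticipating A, H). Choose E
SPE path: E -> A -> H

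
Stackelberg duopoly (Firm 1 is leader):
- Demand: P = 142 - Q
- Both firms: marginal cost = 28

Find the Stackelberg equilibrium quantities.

q₁* (leader) = 57.0, q₂* (follower) = 28.5

Work:
Follower's reaction: q₂ = (a - c - q₁)/2
Leader substitutes: π₁ = q₁·(a - q₁ - (a-c-q₁)/2 - c)
FOC: q₁* = (142 - 28)/2 = 57.00
Then: q₂* = (142 - 28 - 57.0)/2 = 28.50
Leader has first-mover advantage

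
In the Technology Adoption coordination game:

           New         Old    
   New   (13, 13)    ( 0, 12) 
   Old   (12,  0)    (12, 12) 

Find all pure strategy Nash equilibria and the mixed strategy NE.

Pure NE: (New, New) and (Old, Old); Mixed NE: p = 0.9231, q = 0.9231

Work:
Check pure NE:
(New, New): (13, 13) - no unilateral deviation beneficial
(Old, Old): (12, 12) - no unilateral deviation beneficial
Mixed NE: P1 plays New with p = 0.9231, P2 plays New with q = 0.9231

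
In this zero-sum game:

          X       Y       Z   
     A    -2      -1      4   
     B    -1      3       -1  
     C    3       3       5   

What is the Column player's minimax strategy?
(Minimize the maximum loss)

Column should play X or Y (all achieve the minimum), value = 3

Work:
Column player minimizes Row's maximum payoff:
Column X: max payoff to Row = 3
Column Y: max payoff to Row = 3
Column Z: max payoff to Row = 5
Minimum is 3, achieved by columns X, Y (tied).
Each of X or Y is a minimax strategy.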